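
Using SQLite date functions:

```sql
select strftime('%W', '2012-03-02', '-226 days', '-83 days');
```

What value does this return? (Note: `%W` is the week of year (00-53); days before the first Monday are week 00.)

First apply '-226 days', '-83 days': 2012-03-02 → 2011-04-28.
2011-04-28 is a Thursday. SQLite's %W counts Mondays since the year started; the result is 17.

17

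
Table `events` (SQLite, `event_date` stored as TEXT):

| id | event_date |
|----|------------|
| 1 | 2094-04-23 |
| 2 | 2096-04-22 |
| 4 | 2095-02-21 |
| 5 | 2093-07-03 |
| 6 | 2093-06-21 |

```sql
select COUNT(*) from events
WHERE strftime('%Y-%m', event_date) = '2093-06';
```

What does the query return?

Rows with year-month 2093-06: 2093-06-21 → 1.

1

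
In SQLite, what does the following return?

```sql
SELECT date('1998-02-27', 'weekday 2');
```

`weekday 2` advances to the next Tuesday; 1998-02-27 is a Friday, so it moves forward to 1998-03-03.

1998-03-03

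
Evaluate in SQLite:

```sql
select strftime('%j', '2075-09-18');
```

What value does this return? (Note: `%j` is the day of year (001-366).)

261

Day-of-year for 2075-09-18: days since 2075-01-01 inclusive = 261, zero-padded to 261.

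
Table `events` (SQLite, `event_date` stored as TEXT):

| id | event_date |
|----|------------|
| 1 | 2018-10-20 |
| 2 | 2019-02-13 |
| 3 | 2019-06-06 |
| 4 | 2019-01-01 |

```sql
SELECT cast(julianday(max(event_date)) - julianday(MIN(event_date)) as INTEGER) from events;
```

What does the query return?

MIN = 2018-10-20, MAX = 2019-06-06.
11 days remain in October 2018 after the 20th (31 − 20).
Full months from November 2018 through May 2019 contribute their day counts.
Then 6 days into June 2019.
Total: 11 + 30 + 31 + 31 + 28 + 31 + 30 + 31 + 6 = 229.

229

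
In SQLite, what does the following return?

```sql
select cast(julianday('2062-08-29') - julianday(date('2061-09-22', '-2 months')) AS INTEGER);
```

Adding -2 months to 2061-09-22 gives 2061-07-22.
9 days remain in July 2061 after the 22nd (31 − 22).
Full months from August 2061 through July 2062 contribute their day counts.
Then 29 days into August 2062.
Total: 9 + 31 + 30 + 31 + 30 + 31 + 31 + 28 + 31 + 30 + 31 + 30 + 31 + 29 = 403.

403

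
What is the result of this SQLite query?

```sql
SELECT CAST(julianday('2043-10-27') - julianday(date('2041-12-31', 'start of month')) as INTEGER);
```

`start of month` rewinds 2041-12-31 to 2041-12-01.
30 days remain in December 2041 after the 1st (31 − 1).
Full months from January 2042 through September 2043 contribute their day counts.
Then 27 days into October 2043.
Total: 30 + 31 + 28 + 31 + 30 + 31 + 30 + 31 + 31 + 30 + 31 + 30 + 31 + 31 + 28 + 31 + 30 + 31 + 30 + 31 + 31 + 30 + 27 = 695.

695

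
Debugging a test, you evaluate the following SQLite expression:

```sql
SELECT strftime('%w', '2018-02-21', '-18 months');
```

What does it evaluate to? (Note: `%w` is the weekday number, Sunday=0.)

0

First apply '-18 months': 2018-02-21 → 2016-08-21.
2016-08-21 is a Sunday; with Sunday=0 that is 0.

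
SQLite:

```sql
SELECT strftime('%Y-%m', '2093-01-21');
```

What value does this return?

2093-01

`%Y-%m` extracts the year-month: 2093-01.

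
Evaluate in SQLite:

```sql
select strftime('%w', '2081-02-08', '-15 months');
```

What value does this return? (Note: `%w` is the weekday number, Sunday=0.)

First apply '-15 months': 2081-02-08 → 2079-11-08.
2079-11-08 is a Wednesday; with Sunday=0 that is 3.

3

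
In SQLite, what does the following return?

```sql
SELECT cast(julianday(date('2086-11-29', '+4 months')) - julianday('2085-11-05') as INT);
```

509

Adding +4 months to 2086-11-29 gives 2087-03-29.
25 days remain in November 2085 after the 5th (30 − 5).
Full months from December 2085 through February 2087 contribute their day counts.
Then 29 days into March 2087.
Total: 25 + 31 + 31 + 28 + 31 + 30 + 31 + 30 + 31 + 31 + 30 + 31 + 30 + 31 + 31 + 28 + 29 = 509.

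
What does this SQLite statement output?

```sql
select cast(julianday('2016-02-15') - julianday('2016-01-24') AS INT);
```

7 days remain in January 2016 after the 24th (31 − 24).
Then 15 days into February 2016.
Total: 7 + 15 = 22.

22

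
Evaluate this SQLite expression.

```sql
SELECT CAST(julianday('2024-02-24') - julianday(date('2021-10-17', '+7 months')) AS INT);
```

648

Adding +7 months to 2021-10-17 gives 2022-05-17.
14 days remain in May 2022 after the 17th (31 − 17).
Full months from June 2022 through January 2024 contribute their day counts.
Then 24 days into February 2024.
Total: 14 + 30 + 31 + 31 + 30 + 31 + 30 + 31 + 31 + 28 + 31 + 30 + 31 + 30 + 31 + 31 + 30 + 31 + 30 + 31 + 31 + 24 = 648.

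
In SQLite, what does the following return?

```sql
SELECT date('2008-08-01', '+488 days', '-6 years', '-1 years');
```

2002-12-02

Applying '+488 days' to 2008-08-01: counting 488 days forward gives 2009-12-02.
Adding -6 years to 2009-12-02 gives 2003-12-02.
Adding -1 year to 2003-12-02 gives 2002-12-02.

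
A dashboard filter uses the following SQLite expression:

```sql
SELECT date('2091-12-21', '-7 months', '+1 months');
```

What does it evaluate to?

2091-06-21

Adding -7 months to 2091-12-21 gives 2091-05-21.
Adding +1 month to 2091-05-21 gives 2091-06-21.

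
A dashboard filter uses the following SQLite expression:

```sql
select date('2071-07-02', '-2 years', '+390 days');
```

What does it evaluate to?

2070-07-27

Adding -2 years to 2071-07-02 gives 2069-07-02.
Applying '+390 days' to 2069-07-02: counting 390 days forward gives 2070-07-27.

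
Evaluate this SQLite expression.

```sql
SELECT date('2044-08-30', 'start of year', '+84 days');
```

`start of year` rewinds 2044-08-30 to 2044-01-01.
Applying '+84 days' to 2044-01-01: counting 84 days forward gives 2044-03-25.

2044-03-25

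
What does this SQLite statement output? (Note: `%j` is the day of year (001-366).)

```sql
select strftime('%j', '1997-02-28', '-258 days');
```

167

First apply '-258 days': 1997-02-28 → 1996-06-15.
Day-of-year for 1996-06-15: days since 1996-01-01 inclusive = 167, zero-padded to 167.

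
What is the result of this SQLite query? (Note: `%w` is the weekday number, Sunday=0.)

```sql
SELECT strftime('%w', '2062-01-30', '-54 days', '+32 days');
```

0

First apply '-54 days', '+32 days': 2062-01-30 → 2062-01-08.
2062-01-08 is a Sunday; with Sunday=0 that is 0.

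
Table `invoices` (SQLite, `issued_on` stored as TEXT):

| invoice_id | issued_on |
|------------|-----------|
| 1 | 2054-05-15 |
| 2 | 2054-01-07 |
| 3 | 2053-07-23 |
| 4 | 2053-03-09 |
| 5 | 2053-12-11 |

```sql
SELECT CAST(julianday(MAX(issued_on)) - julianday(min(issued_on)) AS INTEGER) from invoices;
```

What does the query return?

432

MIN = 2053-03-09, MAX = 2054-05-15.
22 days remain in March 2053 after the 9th (31 − 9).
Full months from April 2053 through April 2054 contribute their day counts.
Then 15 days into May 2054.
Total: 22 + 30 + 31 + 30 + 31 + 31 + 30 + 31 + 30 + 31 + 31 + 28 + 31 + 30 + 15 = 432.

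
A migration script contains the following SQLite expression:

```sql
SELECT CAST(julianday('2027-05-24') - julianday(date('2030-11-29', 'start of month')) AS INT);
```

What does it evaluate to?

-1257

`start of month` rewinds 2030-11-29 to 2030-11-01.
7 days remain in May 2027 after the 24th (31 − 24).
Full months from June 2027 through October 2030 contribute their day counts.
Then 1 day into November 2030.
Total: 7 + 30 + 31 + 31 + 30 + 31 + 30 + 31 + 31 + 29 + 31 + 30 + 31 + 30 + 31 + 31 + 30 + 31 + 30 + 31 + 31 + 28 + 31 + 30 + 31 + 30 + 31 + 31 + 30 + 31 + 30 + 31 + 31 + 28 + 31 + 30 + 31 + 30 + 31 + 31 + 30 + 31 + 1 = 1257.
The subtraction is earlier − later, so the result is −1257 → -1257.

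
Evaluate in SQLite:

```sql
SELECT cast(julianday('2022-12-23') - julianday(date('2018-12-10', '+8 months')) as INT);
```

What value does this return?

1231

Adding +8 months to 2018-12-10 gives 2019-08-10.
21 days remain in August 2019 after the 10th (31 − 10).
Full months from September 2019 through November 2022 contribute their day counts.
Then 23 days into December 2022.
Total: 21 + 30 + 31 + 30 + 31 + 31 + 29 + 31 + 30 + 31 + 30 + 31 + 31 + 30 + 31 + 30 + 31 + 31 + 28 + 31 + 30 + 31 + 30 + 31 + 31 + 30 + 31 + 30 + 31 + 31 + 28 + 31 + 30 + 31 + 30 + 31 + 31 + 30 + 31 + 30 + 23 = 1231.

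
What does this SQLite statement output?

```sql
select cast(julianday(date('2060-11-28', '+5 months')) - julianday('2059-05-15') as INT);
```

714

Adding +5 months to 2060-11-28 gives 2061-04-28.
16 days remain in May 2059 after the 15th (31 − 15).
Full months from June 2059 through March 2061 contribute their day counts.
Then 28 days into April 2061.
Total: 16 + 30 + 31 + 31 + 30 + 31 + 30 + 31 + 31 + 29 + 31 + 30 + 31 + 30 + 31 + 31 + 30 + 31 + 30 + 31 + 31 + 28 + 31 + 28 = 714.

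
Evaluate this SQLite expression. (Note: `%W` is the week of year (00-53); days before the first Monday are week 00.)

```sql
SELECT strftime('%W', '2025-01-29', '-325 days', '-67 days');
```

First apply '-325 days', '-67 days': 2025-01-29 → 2024-01-03.
2024-01-03 is a Wednesday. SQLite's %W counts Mondays since the year started; the result is 01.

01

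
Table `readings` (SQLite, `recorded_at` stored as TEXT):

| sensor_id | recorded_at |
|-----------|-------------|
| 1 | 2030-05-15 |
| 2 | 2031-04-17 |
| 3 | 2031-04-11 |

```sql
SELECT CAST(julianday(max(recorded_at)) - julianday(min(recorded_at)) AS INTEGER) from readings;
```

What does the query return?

MIN = 2030-05-15, MAX = 2031-04-17.
16 days remain in May 2030 after the 15th (31 − 15).
Full months from June 2030 through March 2031 contribute their day counts.
Then 17 days into April 2031.
Total: 16 + 30 + 31 + 31 + 30 + 31 + 30 + 31 + 31 + 28 + 31 + 17 = 337.

337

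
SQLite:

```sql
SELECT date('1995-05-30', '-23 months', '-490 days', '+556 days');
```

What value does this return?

Adding -23 months to 1995-05-30 gives 1993-06-30.
Applying '-490 days' to 1993-06-30: counting 490 days back gives 1992-02-26.
Applying '+556 days' to 1992-02-26: counting 556 days forward gives 1993-09-04.

1993-09-04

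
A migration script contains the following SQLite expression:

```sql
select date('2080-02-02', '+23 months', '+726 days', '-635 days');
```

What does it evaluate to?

Adding +23 months to 2080-02-02 gives 2082-01-02.
Applying '+726 days' to 2082-01-02: counting 726 days forward gives 2083-12-29.
Applying '-635 days' to 2083-12-29: counting 635 days back gives 2082-04-03.

2082-04-03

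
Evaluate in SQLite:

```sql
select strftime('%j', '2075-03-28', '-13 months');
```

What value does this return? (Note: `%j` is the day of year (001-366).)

059

First apply '-13 months': 2075-03-28 → 2074-02-28.
Day-of-year for 2074-02-28: days since 2074-01-01 inclusive = 59, zero-padded to 059.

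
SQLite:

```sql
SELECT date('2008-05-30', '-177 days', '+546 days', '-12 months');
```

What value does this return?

Applying '-177 days' to 2008-05-30: counting 177 days back gives 2007-12-05.
Applying '+546 days' to 2007-12-05: counting 546 days forward gives 2009-06-03.
Adding -12 months to 2009-06-03 gives 2008-06-03.

2008-06-03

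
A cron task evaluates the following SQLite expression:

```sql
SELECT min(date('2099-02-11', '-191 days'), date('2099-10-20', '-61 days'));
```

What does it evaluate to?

date('2099-02-11', '-191 days') → 2098-08-04.
date('2099-10-20', '-61 days') → 2099-08-20.
Earlier of the two is 2098-08-04.

2098-08-04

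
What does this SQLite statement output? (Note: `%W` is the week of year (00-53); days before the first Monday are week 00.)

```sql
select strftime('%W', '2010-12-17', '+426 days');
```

07

First apply '+426 days': 2010-12-17 → 2012-02-16.
2012-02-16 is a Thursday. SQLite's %W counts Mondays since the year started; the result is 07.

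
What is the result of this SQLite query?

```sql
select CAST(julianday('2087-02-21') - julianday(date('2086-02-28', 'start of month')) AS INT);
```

`start of month` rewinds 2086-02-28 to 2086-02-01.
27 days remain in February 2086 after the 1st (28 − 1).
Full months from March 2086 through January 2087 contribute their day counts.
Then 21 days into February 2087.
Total: 27 + 31 + 30 + 31 + 30 + 31 + 31 + 30 + 31 + 30 + 31 + 31 + 21 = 385.

385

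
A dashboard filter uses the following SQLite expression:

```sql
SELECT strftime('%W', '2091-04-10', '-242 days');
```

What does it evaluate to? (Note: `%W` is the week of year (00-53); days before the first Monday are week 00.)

First apply '-242 days': 2091-04-10 → 2090-08-11.
2090-08-11 is a Friday. SQLite's %W counts Mondays since the year started; the result is 32.

32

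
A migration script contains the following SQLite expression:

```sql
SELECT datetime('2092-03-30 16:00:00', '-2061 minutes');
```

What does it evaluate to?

2061 minutes = 34h 21m; -2061 minutes from 2092-03-30 16:00:00 is 2092-03-29 05:39:00 (crosses midnight).

2092-03-29 05:39:00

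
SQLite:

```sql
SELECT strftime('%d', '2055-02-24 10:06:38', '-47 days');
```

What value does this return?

08

First apply '-47 days': 2055-02-24 10:06:38 → 2055-01-08 10:06:38.
`%d` extracts the 2-digit day of month: 08.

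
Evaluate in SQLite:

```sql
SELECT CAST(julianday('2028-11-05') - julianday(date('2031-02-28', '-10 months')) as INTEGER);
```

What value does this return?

Adding -10 months to 2031-02-28 gives 2030-04-28.
25 days remain in November 2028 after the 5th (30 − 5).
Full months from December 2028 through March 2030 contribute their day counts.
Then 28 days into April 2030.
Total: 25 + 31 + 31 + 28 + 31 + 30 + 31 + 30 + 31 + 31 + 30 + 31 + 30 + 31 + 31 + 28 + 31 + 28 = 539.
The subtraction is earlier − later, so the result is −539 → -539.

-539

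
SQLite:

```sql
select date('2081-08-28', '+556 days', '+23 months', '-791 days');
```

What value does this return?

2082-12-09

Applying '+556 days' to 2081-08-28: counting 556 days forward gives 2083-03-07.
Adding +23 months to 2083-03-07 gives 2085-02-07.
Applying '-791 days' to 2085-02-07: counting 791 days back gives 2082-12-09.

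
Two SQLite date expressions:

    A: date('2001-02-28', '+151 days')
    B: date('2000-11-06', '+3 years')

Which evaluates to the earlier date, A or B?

A = 2001-07-29.
B = 2003-11-06.
A is earlier.

A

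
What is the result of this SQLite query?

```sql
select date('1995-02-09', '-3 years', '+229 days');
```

1992-09-25

Adding -3 years to 1995-02-09 gives 1992-02-09.
Applying '+229 days' to 1992-02-09: counting 229 days forward gives 1992-09-25.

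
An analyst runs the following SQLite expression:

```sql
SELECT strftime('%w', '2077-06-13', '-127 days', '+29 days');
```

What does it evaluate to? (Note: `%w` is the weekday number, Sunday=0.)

0

First apply '-127 days', '+29 days': 2077-06-13 → 2077-03-07.
2077-03-07 is a Sunday; with Sunday=0 that is 0.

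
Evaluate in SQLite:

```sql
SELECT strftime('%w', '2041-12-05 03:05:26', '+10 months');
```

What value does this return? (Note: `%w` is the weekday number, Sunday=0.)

First apply '+10 months': 2041-12-05 03:05:26 → 2042-10-05 03:05:26.
2042-10-05 is a Sunday; with Sunday=0 that is 0.

0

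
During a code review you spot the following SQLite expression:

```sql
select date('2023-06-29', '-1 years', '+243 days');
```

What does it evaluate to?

2023-02-27

Adding -1 year to 2023-06-29 gives 2022-06-29.
Applying '+243 days' to 2022-06-29: counting 243 days forward gives 2023-02-27.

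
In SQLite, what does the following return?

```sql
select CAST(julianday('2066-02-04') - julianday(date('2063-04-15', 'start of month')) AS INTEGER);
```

`start of month` rewinds 2063-04-15 to 2063-04-01.
29 days remain in April 2063 after the 1st (30 − 1).
Full months from May 2063 through January 2066 contribute their day counts.
Then 4 days into February 2066.
Total: 29 + 31 + 30 + 31 + 31 + 30 + 31 + 30 + 31 + 31 + 29 + 31 + 30 + 31 + 30 + 31 + 31 + 30 + 31 + 30 + 31 + 31 + 28 + 31 + 30 + 31 + 30 + 31 + 31 + 30 + 31 + 30 + 31 + 31 + 4 = 1040.

1040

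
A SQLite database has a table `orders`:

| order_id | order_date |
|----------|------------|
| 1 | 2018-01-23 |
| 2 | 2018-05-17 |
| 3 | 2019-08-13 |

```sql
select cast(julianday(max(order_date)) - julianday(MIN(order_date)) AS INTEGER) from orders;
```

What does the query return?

567

MIN = 2018-01-23, MAX = 2019-08-13.
8 days remain in January 2018 after the 23rd (31 − 23).
Full months from February 2018 through July 2019 contribute their day counts.
Then 13 days into August 2019.
Total: 8 + 28 + 31 + 30 + 31 + 30 + 31 + 31 + 30 + 31 + 30 + 31 + 31 + 28 + 31 + 30 + 31 + 30 + 31 + 13 = 567.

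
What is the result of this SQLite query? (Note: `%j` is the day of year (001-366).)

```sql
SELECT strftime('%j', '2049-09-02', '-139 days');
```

106

First apply '-139 days': 2049-09-02 → 2049-04-16.
Day-of-year for 2049-04-16: days since 2049-01-01 inclusive = 106, zero-padded to 106.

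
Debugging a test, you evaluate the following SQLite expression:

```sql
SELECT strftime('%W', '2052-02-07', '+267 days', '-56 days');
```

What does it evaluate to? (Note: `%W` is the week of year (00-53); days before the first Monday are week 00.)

36

First apply '+267 days', '-56 days': 2052-02-07 → 2052-09-05.
2052-09-05 is a Thursday. SQLite's %W counts Mondays since the year started; the result is 36.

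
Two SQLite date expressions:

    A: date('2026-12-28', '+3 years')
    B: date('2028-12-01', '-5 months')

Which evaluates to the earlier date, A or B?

A = 2029-12-28.
B = 2028-07-01.
B is earlier.

B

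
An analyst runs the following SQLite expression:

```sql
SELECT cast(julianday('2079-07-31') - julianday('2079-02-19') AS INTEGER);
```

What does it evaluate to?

9 days remain in February 2079 after the 19th (28 − 19).
March 2079: 31 days.
April 2079: 30 days.
May 2079: 31 days.
June 2079: 30 days.
Then 31 days into July 2079.
Total: 9 + 31 + 30 + 31 + 30 + 31 = 162.

162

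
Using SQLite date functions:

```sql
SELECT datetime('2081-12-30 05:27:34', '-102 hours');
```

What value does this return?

-102 hours from 2081-12-30 05:27:34 is 2081-12-25 23:27:34 (crosses midnight).

2081-12-25 23:27:34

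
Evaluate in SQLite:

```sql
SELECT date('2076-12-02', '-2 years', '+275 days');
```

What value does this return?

2075-09-03

Adding -2 years to 2076-12-02 gives 2074-12-02.
Applying '+275 days' to 2074-12-02: counting 275 days forward gives 2075-09-03.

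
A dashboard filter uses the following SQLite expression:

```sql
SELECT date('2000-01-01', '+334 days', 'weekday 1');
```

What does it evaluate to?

Applying '+334 days' to 2000-01-01: counting 334 days forward gives 2000-11-30.
`weekday 1` advances to the next Monday; 2000-11-30 is a Thursday, so it moves forward to 2000-12-04.

2000-12-04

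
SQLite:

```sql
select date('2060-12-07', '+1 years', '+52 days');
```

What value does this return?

Adding +1 year to 2060-12-07 gives 2061-12-07.
Applying '+52 days' to 2061-12-07: counting 52 days forward gives 2062-01-28.

2062-01-28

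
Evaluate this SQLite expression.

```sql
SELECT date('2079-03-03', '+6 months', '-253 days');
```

2078-12-24

Adding +6 months to 2079-03-03 gives 2079-09-03.
Applying '-253 days' to 2079-09-03: counting 253 days back gives 2078-12-24.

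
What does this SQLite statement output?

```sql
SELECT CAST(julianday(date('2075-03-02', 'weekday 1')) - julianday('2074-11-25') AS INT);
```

`weekday 1` advances to the next Monday; 2075-03-02 is a Saturday, so it moves forward to 2075-03-04.
5 days remain in November 2074 after the 25th (30 − 25).
December 2074: 31 days.
January 2075: 31 days.
February 2075: 28 days.
Then 4 days into March 2075.
Total: 5 + 31 + 31 + 28 + 4 = 99.

99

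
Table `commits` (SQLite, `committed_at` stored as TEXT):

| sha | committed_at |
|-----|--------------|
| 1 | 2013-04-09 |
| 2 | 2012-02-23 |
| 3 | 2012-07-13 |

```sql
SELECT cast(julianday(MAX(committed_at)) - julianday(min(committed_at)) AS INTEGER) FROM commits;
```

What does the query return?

411

MIN = 2012-02-23, MAX = 2013-04-09.
6 days remain in February 2012 after the 23rd (29 − 23).
Full months from March 2012 through March 2013 contribute their day counts.
Then 9 days into April 2013.
Total: 6 + 31 + 30 + 31 + 30 + 31 + 31 + 30 + 31 + 30 + 31 + 31 + 28 + 31 + 9 = 411.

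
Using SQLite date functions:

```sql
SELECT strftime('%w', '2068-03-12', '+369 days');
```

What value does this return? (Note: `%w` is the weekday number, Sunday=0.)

6

First apply '+369 days': 2068-03-12 → 2069-03-16.
2069-03-16 is a Saturday; with Sunday=0 that is 6.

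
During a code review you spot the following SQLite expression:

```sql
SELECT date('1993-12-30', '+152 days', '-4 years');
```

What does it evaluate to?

1990-05-31

Applying '+152 days' to 1993-12-30: counting 152 days forward gives 1994-05-31.
Adding -4 years to 1994-05-31 gives 1990-05-31.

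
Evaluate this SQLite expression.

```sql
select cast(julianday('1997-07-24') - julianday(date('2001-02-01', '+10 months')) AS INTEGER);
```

Adding +10 months to 2001-02-01 gives 2001-12-01.
7 days remain in July 1997 after the 24th (31 − 24).
Full months from August 1997 through November 2001 contribute their day counts.
Then 1 day into December 2001.
Total: 7 + 31 + 30 + 31 + 30 + 31 + 31 + 28 + 31 + 30 + 31 + 30 + 31 + 31 + 30 + 31 + 30 + 31 + 31 + 28 + 31 + 30 + 31 + 30 + 31 + 31 + 30 + 31 + 30 + 31 + 31 + 29 + 31 + 30 + 31 + 30 + 31 + 31 + 30 + 31 + 30 + 31 + 31 + 28 + 31 + 30 + 31 + 30 + 31 + 31 + 30 + 31 + 30 + 1 = 1591.
The subtraction is earlier − later, so the result is −1591 → -1591.

-1591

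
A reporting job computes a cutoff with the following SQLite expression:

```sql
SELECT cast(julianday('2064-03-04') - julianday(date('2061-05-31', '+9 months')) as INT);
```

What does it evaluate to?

Adding +9 months to 2061-05-31 targets 2062-02-31. February 2062 has only 28 days, so SQLite normalizes the 3-day overflow forward to 2062-03-03.
28 days remain in March 2062 after the 3rd (31 − 3).
Full months from April 2062 through February 2064 contribute their day counts.
Then 4 days into March 2064.
Total: 28 + 30 + 31 + 30 + 31 + 31 + 30 + 31 + 30 + 31 + 31 + 28 + 31 + 30 + 31 + 30 + 31 + 31 + 30 + 31 + 30 + 31 + 31 + 29 + 4 = 732.

732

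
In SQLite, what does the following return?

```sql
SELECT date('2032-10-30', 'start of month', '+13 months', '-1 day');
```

2033-10-31

`start of month` rewinds 2032-10-30 to 2032-10-01.
Adding +13 months to 2032-10-01 gives 2033-11-01.
Going back 1 day from 2033-11-01 reaches 2033-10-31 (last day of October, 31 days).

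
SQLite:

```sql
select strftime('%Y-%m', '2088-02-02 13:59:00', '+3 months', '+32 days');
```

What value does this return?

First apply '+3 months', '+32 days': 2088-02-02 13:59:00 → 2088-06-03 13:59:00.
`%Y-%m` extracts the year-month: 2088-06.

2088-06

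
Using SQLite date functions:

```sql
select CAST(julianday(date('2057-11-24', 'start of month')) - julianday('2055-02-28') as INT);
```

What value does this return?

`start of month` rewinds 2057-11-24 to 2057-11-01.
0 days remain in February 2055 after the 28th (28 − 28).
Full months from March 2055 through October 2057 contribute their day counts.
Then 1 day into November 2057.
Total: 0 + 31 + 30 + 31 + 30 + 31 + 31 + 30 + 31 + 30 + 31 + 31 + 29 + 31 + 30 + 31 + 30 + 31 + 31 + 30 + 31 + 30 + 31 + 31 + 28 + 31 + 30 + 31 + 30 + 31 + 31 + 30 + 31 + 1 = 977.

977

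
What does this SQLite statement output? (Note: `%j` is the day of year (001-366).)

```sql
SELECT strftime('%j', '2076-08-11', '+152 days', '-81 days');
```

First apply '+152 days', '-81 days': 2076-08-11 → 2076-10-21.
Day-of-year for 2076-10-21: days since 2076-01-01 inclusive = 295, zero-padded to 295.

295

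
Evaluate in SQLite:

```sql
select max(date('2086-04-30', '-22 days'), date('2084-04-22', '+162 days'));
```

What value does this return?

date('2086-04-30', '-22 days') → 2086-04-08.
date('2084-04-22', '+162 days') → 2084-10-01.
Later of the two is 2086-04-08.

2086-04-08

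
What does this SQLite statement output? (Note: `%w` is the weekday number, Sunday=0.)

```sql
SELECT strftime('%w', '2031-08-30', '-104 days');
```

0

First apply '-104 days': 2031-08-30 → 2031-05-18.
2031-05-18 is a Sunday; with Sunday=0 that is 0.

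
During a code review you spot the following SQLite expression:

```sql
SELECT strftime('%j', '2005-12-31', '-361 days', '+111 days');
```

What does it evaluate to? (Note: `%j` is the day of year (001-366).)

115

First apply '-361 days', '+111 days': 2005-12-31 → 2005-04-25.
Day-of-year for 2005-04-25: days since 2005-01-01 inclusive = 115, zero-padded to 115.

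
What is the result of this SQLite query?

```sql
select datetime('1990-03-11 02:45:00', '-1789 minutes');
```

1789 minutes = 29h 49m; -1789 minutes from 1990-03-11 02:45:00 is 1990-03-09 20:56:00 (crosses midnight).

1990-03-09 20:56:00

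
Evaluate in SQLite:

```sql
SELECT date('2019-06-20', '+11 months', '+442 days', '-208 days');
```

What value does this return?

2021-01-09

Adding +11 months to 2019-06-20 gives 2020-05-20.
Applying '+442 days' to 2020-05-20: counting 442 days forward gives 2021-08-05.
Applying '-208 days' to 2021-08-05: counting 208 days back gives 2021-01-09.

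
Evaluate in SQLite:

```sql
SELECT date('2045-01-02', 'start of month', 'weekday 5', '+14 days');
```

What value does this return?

2045-01-20

`start of month` rewinds 2045-01-02 to 2045-01-01.
`weekday 5` advances to the next Friday; 2045-01-01 is a Sunday, so it moves forward to 2045-01-06.
Advancing 14 more days within January lands on 2045-01-20.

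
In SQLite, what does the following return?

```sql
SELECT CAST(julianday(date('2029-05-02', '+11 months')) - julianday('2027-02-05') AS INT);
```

Adding +11 months to 2029-05-02 gives 2030-04-02.
23 days remain in February 2027 after the 5th (28 − 5).
Full months from March 2027 through March 2030 contribute their day counts.
Then 2 days into April 2030.
Total: 23 + 31 + 30 + 31 + 30 + 31 + 31 + 30 + 31 + 30 + 31 + 31 + 29 + 31 + 30 + 31 + 30 + 31 + 31 + 30 + 31 + 30 + 31 + 31 + 28 + 31 + 30 + 31 + 30 + 31 + 31 + 30 + 31 + 30 + 31 + 31 + 28 + 31 + 2 = 1152.

1152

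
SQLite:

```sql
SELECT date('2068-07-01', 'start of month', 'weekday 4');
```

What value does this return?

`start of month` rewinds 2068-07-01 to 2068-07-01.
`weekday 4` advances to the next Thursday; 2068-07-01 is a Sunday, so it moves forward to 2068-07-05.

2068-07-05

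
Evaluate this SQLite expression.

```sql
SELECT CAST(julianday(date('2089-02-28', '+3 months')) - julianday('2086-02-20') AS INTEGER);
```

Adding +3 months to 2089-02-28 gives 2089-05-28.
8 days remain in February 2086 after the 20th (28 − 20).
Full months from March 2086 through April 2089 contribute their day counts.
Then 28 days into May 2089.
Total: 8 + 31 + 30 + 31 + 30 + 31 + 31 + 30 + 31 + 30 + 31 + 31 + 28 + 31 + 30 + 31 + 30 + 31 + 31 + 30 + 31 + 30 + 31 + 31 + 29 + 31 + 30 + 31 + 30 + 31 + 31 + 30 + 31 + 30 + 31 + 31 + 28 + 31 + 30 + 28 = 1193.

1193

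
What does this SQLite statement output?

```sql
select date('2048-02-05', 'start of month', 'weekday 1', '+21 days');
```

`start of month` rewinds 2048-02-05 to 2048-02-01.
`weekday 1` advances to the next Monday; 2048-02-01 is a Saturday, so it moves forward to 2048-02-03.
Advancing 21 more days within February lands on 2048-02-24.

2048-02-24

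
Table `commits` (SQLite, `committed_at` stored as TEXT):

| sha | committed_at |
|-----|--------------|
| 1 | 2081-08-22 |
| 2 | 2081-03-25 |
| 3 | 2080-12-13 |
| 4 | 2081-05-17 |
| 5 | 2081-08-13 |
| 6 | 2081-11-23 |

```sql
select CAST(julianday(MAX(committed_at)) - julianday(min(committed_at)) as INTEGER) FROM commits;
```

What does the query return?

345

MIN = 2080-12-13, MAX = 2081-11-23.
18 days remain in December 2080 after the 13th (31 − 13).
Full months from January 2081 through October 2081 contribute their day counts.
Then 23 days into November 2081.
Total: 18 + 31 + 28 + 31 + 30 + 31 + 30 + 31 + 31 + 30 + 31 + 23 = 345.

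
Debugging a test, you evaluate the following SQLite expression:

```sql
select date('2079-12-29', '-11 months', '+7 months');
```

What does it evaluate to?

2079-08-29

Adding -11 months to 2079-12-29 gives 2079-01-29.
Adding +7 months to 2079-01-29 gives 2079-08-29.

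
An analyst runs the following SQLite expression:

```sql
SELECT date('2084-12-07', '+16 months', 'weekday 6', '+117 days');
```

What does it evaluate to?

Adding +16 months to 2084-12-07 gives 2086-04-07.
`weekday 6` advances to the next Saturday; 2086-04-07 is a Sunday, so it moves forward to 2086-04-13.
Applying '+117 days' to 2086-04-13: counting 117 days forward gives 2086-08-08.

2086-08-08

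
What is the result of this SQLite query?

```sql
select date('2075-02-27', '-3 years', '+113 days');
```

Adding -3 years to 2075-02-27 gives 2072-02-27.
Applying '+113 days' to 2072-02-27: counting 113 days forward gives 2072-06-19.

2072-06-19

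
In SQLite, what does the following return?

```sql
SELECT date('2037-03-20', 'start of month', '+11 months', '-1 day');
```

`start of month` rewinds 2037-03-20 to 2037-03-01.
Adding +11 months to 2037-03-01 gives 2038-02-01.
Going back 1 day from 2038-02-01 reaches 2038-01-31 (last day of January, 31 days).

2038-01-31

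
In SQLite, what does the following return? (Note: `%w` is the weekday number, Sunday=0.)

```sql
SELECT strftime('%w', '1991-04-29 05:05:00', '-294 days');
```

First apply '-294 days': 1991-04-29 05:05:00 → 1990-07-09 05:05:00.
1990-07-09 is a Monday; with Sunday=0 that is 1.

1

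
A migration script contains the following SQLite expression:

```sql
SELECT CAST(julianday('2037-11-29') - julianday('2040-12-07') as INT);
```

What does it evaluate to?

-1104

1 day remains in November 2037 after the 29th (30 − 29).
Full months from December 2037 through November 2040 contribute their day counts.
Then 7 days into December 2040.
Total: 1 + 31 + 31 + 28 + 31 + 30 + 31 + 30 + 31 + 31 + 30 + 31 + 30 + 31 + 31 + 28 + 31 + 30 + 31 + 30 + 31 + 31 + 30 + 31 + 30 + 31 + 31 + 29 + 31 + 30 + 31 + 30 + 31 + 31 + 30 + 31 + 30 + 7 = 1104.
The subtraction is earlier − later, so the result is −1104 → -1104.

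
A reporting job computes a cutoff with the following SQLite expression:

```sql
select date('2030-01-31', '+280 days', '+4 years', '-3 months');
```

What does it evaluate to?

Applying '+280 days' to 2030-01-31: counting 280 days forward gives 2030-11-07.
Adding +4 years to 2030-11-07 gives 2034-11-07.
Adding -3 months to 2034-11-07 gives 2034-08-07.

2034-08-07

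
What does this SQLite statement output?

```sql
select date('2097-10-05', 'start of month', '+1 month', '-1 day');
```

`start of month` rewinds 2097-10-05 to 2097-10-01.
Adding +1 month to 2097-10-01 gives 2097-11-01.
Going back 1 day from 2097-11-01 reaches 2097-10-31 (last day of October, 31 days).

2097-10-31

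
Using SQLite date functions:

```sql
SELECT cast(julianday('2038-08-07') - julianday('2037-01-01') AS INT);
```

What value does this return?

30 days remain in January 2037 after the 1st (31 − 1).
Full months from February 2037 through July 2038 contribute their day counts.
Then 7 days into August 2038.
Total: 30 + 28 + 31 + 30 + 31 + 30 + 31 + 31 + 30 + 31 + 30 + 31 + 31 + 28 + 31 + 30 + 31 + 30 + 31 + 7 = 583.

583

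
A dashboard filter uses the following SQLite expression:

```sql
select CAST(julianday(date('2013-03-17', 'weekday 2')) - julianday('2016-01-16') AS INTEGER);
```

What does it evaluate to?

`weekday 2` advances to the next Tuesday; 2013-03-17 is a Sunday, so it moves forward to 2013-03-19.
12 days remain in March 2013 after the 19th (31 − 19).
Full months from April 2013 through December 2015 contribute their day counts.
Then 16 days into January 2016.
Total: 12 + 30 + 31 + 30 + 31 + 31 + 30 + 31 + 30 + 31 + 31 + 28 + 31 + 30 + 31 + 30 + 31 + 31 + 30 + 31 + 30 + 31 + 31 + 28 + 31 + 30 + 31 + 30 + 31 + 31 + 30 + 31 + 30 + 31 + 16 = 1033.
The subtraction is earlier − later, so the result is −1033 → -1033.

-1033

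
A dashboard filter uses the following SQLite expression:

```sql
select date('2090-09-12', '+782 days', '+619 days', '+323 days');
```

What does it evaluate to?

2095-06-02

Applying '+782 days' to 2090-09-12: counting 782 days forward gives 2092-11-02.
Applying '+619 days' to 2092-11-02: counting 619 days forward gives 2094-07-14.
Applying '+323 days' to 2094-07-14: counting 323 days forward gives 2095-06-02.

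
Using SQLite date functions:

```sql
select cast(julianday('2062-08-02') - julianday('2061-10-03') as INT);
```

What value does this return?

28 days remain in October 2061 after the 3rd (31 − 3).
Full months from November 2061 through July 2062 contribute their day counts.
Then 2 days into August 2062.
Total: 28 + 30 + 31 + 31 + 28 + 31 + 30 + 31 + 30 + 31 + 2 = 303.

303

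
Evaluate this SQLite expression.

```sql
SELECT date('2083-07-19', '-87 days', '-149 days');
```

Applying '-87 days' to 2083-07-19: counting 87 days back gives 2083-04-23.
Applying '-149 days' to 2083-04-23: counting 149 days back gives 2082-11-25.

2082-11-25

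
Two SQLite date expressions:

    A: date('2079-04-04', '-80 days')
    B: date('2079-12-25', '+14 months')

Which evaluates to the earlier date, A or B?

A

A = 2079-01-14.
B = 2081-02-25.
A is earlier.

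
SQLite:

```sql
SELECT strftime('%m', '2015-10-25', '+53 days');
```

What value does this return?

12

First apply '+53 days': 2015-10-25 → 2015-12-17.
`%m` extracts the 2-digit month (01-12): 12.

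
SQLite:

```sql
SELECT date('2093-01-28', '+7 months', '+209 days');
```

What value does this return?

2094-03-25

Adding +7 months to 2093-01-28 gives 2093-08-28.
Applying '+209 days' to 2093-08-28: counting 209 days forward gives 2094-03-25.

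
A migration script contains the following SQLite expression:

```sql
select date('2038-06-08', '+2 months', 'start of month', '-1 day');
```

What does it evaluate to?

2038-07-31

Adding +2 months to 2038-06-08 gives 2038-08-08.
`start of month` rewinds 2038-08-08 to 2038-08-01.
Going back 1 day from 2038-08-01 reaches 2038-07-31 (last day of July, 31 days).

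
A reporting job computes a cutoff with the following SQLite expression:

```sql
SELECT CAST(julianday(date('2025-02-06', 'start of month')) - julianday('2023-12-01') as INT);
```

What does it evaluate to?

428

`start of month` rewinds 2025-02-06 to 2025-02-01.
30 days remain in December 2023 after the 1st (31 − 1).
Full months from January 2024 through January 2025 contribute their day counts.
Then 1 day into February 2025.
Total: 30 + 31 + 29 + 31 + 30 + 31 + 30 + 31 + 31 + 30 + 31 + 30 + 31 + 31 + 1 = 428.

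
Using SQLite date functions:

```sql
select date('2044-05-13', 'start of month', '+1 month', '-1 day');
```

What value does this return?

2044-05-31

`start of month` rewinds 2044-05-13 to 2044-05-01.
Adding +1 month to 2044-05-01 gives 2044-06-01.
Going back 1 day from 2044-06-01 reaches 2044-05-31 (last day of May, 31 days).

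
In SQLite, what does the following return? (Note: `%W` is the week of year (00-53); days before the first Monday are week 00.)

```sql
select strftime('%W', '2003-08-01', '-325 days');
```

36

First apply '-325 days': 2003-08-01 → 2002-09-10.
2002-09-10 is a Tuesday. SQLite's %W counts Mondays since the year started; the result is 36.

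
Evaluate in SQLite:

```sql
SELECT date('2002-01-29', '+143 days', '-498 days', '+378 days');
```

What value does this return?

2002-02-21

Applying '+143 days' to 2002-01-29: counting 143 days forward gives 2002-06-21.
Applying '-498 days' to 2002-06-21: counting 498 days back gives 2001-02-08.
Applying '+378 days' to 2001-02-08: counting 378 days forward gives 2002-02-21.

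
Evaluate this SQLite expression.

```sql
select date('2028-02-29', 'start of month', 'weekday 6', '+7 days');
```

2028-02-12

`start of month` rewinds 2028-02-29 to 2028-02-01.
`weekday 6` advances to the next Saturday; 2028-02-01 is a Tuesday, so it moves forward to 2028-02-05.
Advancing 7 more days within February lands on 2028-02-12.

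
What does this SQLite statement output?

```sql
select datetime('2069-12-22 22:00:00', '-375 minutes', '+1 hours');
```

375 minutes = 6h 15m; -375 minutes from 2069-12-22 22:00:00 is 2069-12-22 15:45:00.
+1 hours from 2069-12-22 15:45:00 is 2069-12-22 16:45:00.

2069-12-22 16:45:00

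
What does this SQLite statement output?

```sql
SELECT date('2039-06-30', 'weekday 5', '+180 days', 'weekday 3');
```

2039-12-28

`weekday 5` advances to the next Friday; 2039-06-30 is a Thursday, so it moves forward to 2039-07-01.
Applying '+180 days' to 2039-07-01: counting 180 days forward gives 2039-12-28.
`weekday 3` advances to the next Wednesday; 2039-12-28 is already a Wednesday, so it stays at 2039-12-28.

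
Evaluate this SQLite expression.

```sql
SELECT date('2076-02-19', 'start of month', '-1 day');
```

`start of month` rewinds 2076-02-19 to 2076-02-01.
Going back 1 day from 2076-02-01 reaches 2076-01-31 (last day of January, 31 days).

2076-01-31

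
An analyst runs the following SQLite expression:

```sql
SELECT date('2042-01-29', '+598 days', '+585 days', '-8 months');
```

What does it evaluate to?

Applying '+598 days' to 2042-01-29: counting 598 days forward gives 2043-09-19.
Applying '+585 days' to 2043-09-19: counting 585 days forward gives 2045-04-26.
Adding -8 months to 2045-04-26 gives 2044-08-26.

2044-08-26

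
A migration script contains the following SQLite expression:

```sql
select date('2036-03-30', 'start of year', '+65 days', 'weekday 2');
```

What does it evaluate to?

2036-03-11

`start of year` rewinds 2036-03-30 to 2036-01-01.
Applying '+65 days' to 2036-01-01: counting 65 days forward gives 2036-03-06.
`weekday 2` advances to the next Tuesday; 2036-03-06 is a Thursday, so it moves forward to 2036-03-11.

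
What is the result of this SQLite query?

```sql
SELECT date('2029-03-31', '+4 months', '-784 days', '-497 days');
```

2026-01-27

Adding +4 months to 2029-03-31 gives 2029-07-31.
Applying '-784 days' to 2029-07-31: counting 784 days back gives 2027-06-08.
Applying '-497 days' to 2027-06-08: counting 497 days back gives 2026-01-27.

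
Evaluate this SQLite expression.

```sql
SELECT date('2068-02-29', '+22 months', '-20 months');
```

2068-04-29

Adding +22 months to 2068-02-29 gives 2069-12-29.
Adding -20 months to 2069-12-29 gives 2068-04-29.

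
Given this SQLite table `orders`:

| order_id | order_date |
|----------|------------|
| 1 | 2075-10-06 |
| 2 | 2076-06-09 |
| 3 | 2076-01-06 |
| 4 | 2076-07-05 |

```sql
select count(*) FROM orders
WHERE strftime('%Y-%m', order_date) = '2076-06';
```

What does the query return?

1

Rows with year-month 2076-06: 2076-06-09 → 1.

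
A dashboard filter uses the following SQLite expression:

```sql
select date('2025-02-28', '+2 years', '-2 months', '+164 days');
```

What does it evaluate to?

2027-06-10

Adding +2 years to 2025-02-28 gives 2027-02-28.
Adding -2 months to 2027-02-28 gives 2026-12-28.
Applying '+164 days' to 2026-12-28: counting 164 days forward gives 2027-06-10.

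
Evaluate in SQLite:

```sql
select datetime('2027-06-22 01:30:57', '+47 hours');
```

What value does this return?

2027-06-24 00:30:57

+47 hours from 2027-06-22 01:30:57 is 2027-06-24 00:30:57 (crosses midnight).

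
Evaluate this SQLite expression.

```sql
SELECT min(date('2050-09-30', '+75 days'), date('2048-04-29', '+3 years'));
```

2050-12-14

date('2050-09-30', '+75 days') → 2050-12-14.
date('2048-04-29', '+3 years') → 2051-04-29.
Earlier of the two is 2050-12-14.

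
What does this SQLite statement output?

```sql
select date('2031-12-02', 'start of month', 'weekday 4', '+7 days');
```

`start of month` rewinds 2031-12-02 to 2031-12-01.
`weekday 4` advances to the next Thursday; 2031-12-01 is a Monday, so it moves forward to 2031-12-04.
Advancing 7 more days within December lands on 2031-12-11.

2031-12-11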